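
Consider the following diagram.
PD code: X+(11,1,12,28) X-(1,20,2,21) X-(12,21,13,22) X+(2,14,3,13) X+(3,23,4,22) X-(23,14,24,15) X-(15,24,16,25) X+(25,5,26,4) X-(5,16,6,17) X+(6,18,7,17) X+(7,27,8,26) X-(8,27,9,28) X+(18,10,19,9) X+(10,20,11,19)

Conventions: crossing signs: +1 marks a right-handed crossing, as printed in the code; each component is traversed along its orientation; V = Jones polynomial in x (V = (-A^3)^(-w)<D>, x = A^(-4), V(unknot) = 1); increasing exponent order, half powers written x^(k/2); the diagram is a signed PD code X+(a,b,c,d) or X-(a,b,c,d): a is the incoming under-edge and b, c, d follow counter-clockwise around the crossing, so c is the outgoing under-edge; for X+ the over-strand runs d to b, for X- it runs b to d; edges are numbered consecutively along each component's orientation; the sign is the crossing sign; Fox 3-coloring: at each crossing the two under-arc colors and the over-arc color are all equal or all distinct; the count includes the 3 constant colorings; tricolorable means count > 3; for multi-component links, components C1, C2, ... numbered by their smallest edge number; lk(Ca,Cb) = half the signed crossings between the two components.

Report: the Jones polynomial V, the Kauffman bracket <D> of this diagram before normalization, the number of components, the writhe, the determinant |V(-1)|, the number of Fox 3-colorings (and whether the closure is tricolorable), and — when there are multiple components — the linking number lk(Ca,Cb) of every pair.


V = -x^-1 + 2 - x + 2x^2 - x^3 + x^4 - x^5
<D> = -A^-14 + A^-10 - A^-6 + 2A^-2 - A^2 + 2A^6 - A^10 (w = +2)
1 component over 14 crossings, w = +2
9 Fox colorings among 3^14, |V(-1)| = 9: tricolorable
why: |V(-1)| = 9: so tricolorable, since 3 divides 9


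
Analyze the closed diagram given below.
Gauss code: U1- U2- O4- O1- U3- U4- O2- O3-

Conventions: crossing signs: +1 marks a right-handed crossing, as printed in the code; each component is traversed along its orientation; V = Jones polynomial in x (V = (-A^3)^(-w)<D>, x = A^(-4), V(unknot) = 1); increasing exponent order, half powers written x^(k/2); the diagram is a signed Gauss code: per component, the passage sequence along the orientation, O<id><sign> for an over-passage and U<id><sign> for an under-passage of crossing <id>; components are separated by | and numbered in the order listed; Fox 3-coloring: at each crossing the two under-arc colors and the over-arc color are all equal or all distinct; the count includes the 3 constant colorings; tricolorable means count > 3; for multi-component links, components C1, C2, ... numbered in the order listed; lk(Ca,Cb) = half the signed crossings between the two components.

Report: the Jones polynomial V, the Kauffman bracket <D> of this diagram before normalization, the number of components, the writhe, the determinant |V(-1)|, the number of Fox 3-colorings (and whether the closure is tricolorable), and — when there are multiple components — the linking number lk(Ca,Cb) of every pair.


V(x) = -x^-4 + x^-3 + x^-1
bracket: A^-8 + 1 - A^4, w = -4
1 component, writhe -4, over 4 crossings
det 3, colorings 9 of 3^4 — tricolorable
observation: w = -4 shifts under R1 moves; the (-A^3)^(4) factor cancels that in V


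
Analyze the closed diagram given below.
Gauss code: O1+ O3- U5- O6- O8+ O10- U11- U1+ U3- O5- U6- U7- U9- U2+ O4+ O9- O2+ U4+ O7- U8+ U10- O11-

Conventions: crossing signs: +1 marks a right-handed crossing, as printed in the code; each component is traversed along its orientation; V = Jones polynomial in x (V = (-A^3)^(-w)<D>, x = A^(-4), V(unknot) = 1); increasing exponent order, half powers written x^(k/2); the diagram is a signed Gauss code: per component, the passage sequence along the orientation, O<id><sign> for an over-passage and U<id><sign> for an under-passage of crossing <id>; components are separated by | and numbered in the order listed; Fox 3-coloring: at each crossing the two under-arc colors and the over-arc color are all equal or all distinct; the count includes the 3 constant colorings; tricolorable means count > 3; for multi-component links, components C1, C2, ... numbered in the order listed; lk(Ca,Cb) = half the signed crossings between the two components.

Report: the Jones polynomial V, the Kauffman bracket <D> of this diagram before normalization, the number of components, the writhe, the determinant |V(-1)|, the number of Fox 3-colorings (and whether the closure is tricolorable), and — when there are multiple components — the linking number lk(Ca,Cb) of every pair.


V(x) = -x^-4 + x^-3 + x^-1
bracket: -A^-5 - A^3 + A^7, w = -3
1 component, writhe -3, over 11 crossings
det 3, colorings 9 of 3^11 — tricolorable
observation: det 3 = |V(-1)|; divisible by 3, so tricolorable


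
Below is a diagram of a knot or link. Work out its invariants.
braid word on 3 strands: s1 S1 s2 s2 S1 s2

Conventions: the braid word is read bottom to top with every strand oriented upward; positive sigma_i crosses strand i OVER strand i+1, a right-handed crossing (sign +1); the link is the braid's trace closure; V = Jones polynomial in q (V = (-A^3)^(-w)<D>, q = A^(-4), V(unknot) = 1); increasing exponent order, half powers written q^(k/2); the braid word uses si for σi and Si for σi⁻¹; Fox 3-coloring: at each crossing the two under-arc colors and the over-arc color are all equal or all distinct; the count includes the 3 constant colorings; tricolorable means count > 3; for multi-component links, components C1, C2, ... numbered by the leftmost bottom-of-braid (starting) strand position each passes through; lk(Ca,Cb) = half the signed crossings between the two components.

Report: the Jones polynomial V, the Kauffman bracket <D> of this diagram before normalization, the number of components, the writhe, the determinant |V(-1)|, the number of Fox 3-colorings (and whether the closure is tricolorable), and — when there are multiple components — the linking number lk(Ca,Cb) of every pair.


V = q + q^3 - q^4
<D> = -A^-10 + A^-6 + A^2 (w = +2)
1 component over 6 crossings, w = +2
9 Fox colorings among 3^6, |V(-1)| = 3: tricolorable
why: det 3 = |V(-1)|; divisible by 3, so tricolorable


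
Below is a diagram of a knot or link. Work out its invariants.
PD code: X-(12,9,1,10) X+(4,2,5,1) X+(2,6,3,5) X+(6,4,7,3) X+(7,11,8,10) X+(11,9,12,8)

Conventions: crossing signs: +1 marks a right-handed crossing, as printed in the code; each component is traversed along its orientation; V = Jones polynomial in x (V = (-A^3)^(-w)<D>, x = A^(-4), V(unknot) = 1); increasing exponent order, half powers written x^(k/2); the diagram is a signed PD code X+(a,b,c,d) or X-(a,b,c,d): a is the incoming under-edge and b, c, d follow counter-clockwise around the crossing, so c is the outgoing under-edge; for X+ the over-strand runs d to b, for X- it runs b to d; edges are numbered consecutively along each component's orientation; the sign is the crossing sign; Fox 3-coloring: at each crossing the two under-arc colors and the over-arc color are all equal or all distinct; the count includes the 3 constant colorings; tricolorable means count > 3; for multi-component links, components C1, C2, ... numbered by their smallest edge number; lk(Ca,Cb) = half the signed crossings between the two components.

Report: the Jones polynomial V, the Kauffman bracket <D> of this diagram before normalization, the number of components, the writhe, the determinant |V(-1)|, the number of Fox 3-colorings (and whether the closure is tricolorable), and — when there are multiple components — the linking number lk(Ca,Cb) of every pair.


V = x + x^3 - x^4
<D> = -A^-4 + 1 + A^8 (w = +4)
1 component over 6 crossings, w = +4
9 Fox colorings among 3^6, |V(-1)| = 3: tricolorable
why: w = +4 (over 6 crossings) is diagram-only; (-A^3)^(-4) removes it from V


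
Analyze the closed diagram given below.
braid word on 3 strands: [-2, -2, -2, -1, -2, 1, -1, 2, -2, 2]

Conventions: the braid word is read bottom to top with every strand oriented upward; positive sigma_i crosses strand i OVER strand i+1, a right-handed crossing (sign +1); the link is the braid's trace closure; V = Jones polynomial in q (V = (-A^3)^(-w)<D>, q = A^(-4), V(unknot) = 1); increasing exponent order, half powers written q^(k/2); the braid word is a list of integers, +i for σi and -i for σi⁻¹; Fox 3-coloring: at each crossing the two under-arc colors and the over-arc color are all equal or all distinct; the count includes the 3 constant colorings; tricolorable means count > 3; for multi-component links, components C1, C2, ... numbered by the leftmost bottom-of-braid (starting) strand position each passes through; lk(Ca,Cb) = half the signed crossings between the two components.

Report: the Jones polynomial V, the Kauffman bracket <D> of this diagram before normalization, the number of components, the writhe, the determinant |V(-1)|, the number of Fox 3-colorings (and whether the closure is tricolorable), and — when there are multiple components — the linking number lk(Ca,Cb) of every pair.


V(q) = -q^-4 + q^-3 + q^-1
bracket: A^-8 + 1 - A^4, w = -4
1 component, writhe -4, over 10 crossings
det 3, colorings 9 of 3^10 — tricolorable
observation: the word shrinks to σ2⁻¹ σ2⁻¹ σ2⁻¹ σ1⁻¹ after cancelling


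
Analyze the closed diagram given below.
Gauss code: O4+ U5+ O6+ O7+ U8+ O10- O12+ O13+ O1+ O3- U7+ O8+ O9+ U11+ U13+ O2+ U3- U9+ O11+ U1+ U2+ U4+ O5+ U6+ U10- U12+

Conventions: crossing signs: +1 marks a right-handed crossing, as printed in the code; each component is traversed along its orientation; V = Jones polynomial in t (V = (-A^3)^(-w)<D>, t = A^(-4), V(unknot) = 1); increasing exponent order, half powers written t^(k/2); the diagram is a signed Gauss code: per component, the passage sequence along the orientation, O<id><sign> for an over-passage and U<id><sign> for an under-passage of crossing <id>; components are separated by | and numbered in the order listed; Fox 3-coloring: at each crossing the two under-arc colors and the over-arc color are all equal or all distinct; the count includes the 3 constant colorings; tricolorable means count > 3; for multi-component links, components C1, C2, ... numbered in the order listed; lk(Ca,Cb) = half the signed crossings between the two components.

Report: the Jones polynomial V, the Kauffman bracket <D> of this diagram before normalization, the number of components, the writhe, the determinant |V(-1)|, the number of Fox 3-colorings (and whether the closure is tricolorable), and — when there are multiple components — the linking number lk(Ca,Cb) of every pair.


V = t^3 + 3t^5 - 3t^6 + 3t^7 - 6t^8 + 4t^9 - 3t^10 + 3t^11 - t^12
<D> = A^-21 - 3A^-17 + 3A^-13 - 4A^-9 + 6A^-5 - 3A^-1 + 3A^3 - 3A^7 - A^15 (w = +9)
1 component over 13 crossings, w = +9
81 Fox colorings among 3^13, |V(-1)| = 27: tricolorable
why: the span of V is 9, forcing >= 9 crossings in any diagram


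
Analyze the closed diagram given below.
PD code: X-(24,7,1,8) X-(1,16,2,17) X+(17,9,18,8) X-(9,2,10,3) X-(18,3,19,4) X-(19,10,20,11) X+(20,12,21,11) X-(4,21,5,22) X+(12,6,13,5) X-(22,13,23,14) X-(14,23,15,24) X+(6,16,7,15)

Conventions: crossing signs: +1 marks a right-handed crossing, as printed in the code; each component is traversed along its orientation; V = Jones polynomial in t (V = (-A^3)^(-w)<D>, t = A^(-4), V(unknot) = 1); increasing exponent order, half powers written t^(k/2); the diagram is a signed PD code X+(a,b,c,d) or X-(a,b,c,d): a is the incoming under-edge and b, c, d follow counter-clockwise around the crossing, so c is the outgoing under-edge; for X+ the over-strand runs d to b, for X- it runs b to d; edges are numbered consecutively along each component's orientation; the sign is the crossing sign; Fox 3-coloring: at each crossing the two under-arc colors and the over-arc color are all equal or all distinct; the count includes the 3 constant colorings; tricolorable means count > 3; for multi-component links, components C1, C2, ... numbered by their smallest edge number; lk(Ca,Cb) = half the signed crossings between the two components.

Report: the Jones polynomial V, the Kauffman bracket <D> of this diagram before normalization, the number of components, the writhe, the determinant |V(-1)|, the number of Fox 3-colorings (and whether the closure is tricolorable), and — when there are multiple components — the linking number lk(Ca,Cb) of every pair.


V(t) = -t^-8 + 2t^-7 - 3t^-6 + 4t^-5 - 5t^-4 + 5t^-3 - 3t^-2 + 3t^-1 - 1
bracket: -A^-12 + 3A^-8 - 3A^-4 + 5 - 5A^4 + 4A^8 - 3A^12 + 2A^16 - A^20, w = -4
1 component, writhe -4, over 12 crossings
det 27, colorings 9 of 3^12 — tricolorable
observation: det 27 = |V(-1)|; divisible by 3, so tricolorable


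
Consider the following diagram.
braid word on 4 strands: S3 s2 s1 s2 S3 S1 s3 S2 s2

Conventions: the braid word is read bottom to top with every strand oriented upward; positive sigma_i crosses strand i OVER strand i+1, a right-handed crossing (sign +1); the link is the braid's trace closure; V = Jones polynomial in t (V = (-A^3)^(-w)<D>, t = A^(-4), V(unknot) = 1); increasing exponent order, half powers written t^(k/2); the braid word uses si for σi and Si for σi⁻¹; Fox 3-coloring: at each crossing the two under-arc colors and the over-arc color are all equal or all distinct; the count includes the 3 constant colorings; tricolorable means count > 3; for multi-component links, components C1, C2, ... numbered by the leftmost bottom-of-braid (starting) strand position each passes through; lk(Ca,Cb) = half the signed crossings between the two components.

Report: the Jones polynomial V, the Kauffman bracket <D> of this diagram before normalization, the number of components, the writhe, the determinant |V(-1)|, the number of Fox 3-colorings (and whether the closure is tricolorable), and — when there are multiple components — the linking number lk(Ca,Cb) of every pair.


V = 1
<D> = -A^3 (w = +1)
1 component over 9 crossings, w = +1
3 Fox colorings among 3^9, |V(-1)| = 1: not tricolorable
why: det 1 = |V(-1)|; not divisible by 3, so not tricolorable


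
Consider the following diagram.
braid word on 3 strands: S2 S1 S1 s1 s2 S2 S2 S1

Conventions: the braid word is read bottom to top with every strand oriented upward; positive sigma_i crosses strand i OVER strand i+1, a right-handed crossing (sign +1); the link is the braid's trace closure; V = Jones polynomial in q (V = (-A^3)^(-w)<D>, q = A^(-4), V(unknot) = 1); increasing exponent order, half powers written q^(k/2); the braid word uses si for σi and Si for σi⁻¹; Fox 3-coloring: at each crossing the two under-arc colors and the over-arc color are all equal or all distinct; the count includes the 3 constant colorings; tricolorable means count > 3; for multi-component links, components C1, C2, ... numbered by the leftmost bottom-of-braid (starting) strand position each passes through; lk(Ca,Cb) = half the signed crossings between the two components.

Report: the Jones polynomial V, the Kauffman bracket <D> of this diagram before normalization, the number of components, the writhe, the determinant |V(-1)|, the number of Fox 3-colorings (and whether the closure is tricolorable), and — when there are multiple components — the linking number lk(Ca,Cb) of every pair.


V(q) = -q^-4 + q^-3 + q^-1
bracket: A^-8 + 1 - A^4, w = -4
1 component, writhe -4, over 8 crossings
det 3, colorings 9 of 3^8 — tricolorable
observation: free reduction leaves σ2⁻¹ σ1⁻¹ σ2⁻¹ σ1⁻¹ of the original 8 letters


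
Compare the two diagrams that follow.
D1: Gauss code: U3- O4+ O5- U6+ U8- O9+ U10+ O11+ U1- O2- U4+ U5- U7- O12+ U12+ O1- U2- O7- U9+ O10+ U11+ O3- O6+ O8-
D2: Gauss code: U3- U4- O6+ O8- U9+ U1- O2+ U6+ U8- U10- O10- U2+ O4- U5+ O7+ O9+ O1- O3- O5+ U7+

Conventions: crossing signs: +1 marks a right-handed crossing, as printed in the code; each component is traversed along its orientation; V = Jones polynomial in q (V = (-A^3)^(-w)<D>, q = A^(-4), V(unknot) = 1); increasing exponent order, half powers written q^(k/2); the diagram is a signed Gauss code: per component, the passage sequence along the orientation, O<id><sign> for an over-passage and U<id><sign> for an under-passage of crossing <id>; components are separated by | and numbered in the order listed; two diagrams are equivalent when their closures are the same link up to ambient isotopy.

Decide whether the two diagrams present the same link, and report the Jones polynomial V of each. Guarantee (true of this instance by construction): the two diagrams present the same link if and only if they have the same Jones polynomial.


equivalent: no
D1 (bracket -A^-12 + A^-8 - A^-4 + 3 - A^4 + A^8 - A^12; 12 crossings at w = 0): V = -q^-3 + q^-2 - q^-1 + 3 - q + q^2 - q^3
D2 (bracket 1; 10 crossings at w = 0): V = 1
key observation: V(q) takes 2 values over 2 diagrams, fixing the grouping


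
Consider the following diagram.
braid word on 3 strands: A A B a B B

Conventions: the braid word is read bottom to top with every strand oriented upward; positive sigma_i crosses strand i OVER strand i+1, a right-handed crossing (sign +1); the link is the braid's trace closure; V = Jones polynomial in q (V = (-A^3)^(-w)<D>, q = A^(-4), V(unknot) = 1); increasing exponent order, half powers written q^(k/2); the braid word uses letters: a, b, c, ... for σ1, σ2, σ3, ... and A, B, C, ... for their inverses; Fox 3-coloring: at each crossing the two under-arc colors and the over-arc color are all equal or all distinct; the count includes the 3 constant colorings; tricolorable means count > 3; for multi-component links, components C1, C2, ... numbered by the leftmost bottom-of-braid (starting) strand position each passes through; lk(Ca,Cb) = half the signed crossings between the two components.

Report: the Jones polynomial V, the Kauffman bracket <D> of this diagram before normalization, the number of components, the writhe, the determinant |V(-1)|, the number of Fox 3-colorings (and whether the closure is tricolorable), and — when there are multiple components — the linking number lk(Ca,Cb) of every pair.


Jones polynomial: V(q) = -q^-6 + q^-5 - q^-4 + 2q^-3 - q^-2 + q^-1
<D> = A^-8 - A^-4 + 2 - A^4 + A^8 - A^12; writhe -4
components 1, writhe -4 (6 crossings)
3-colorings: 3 of 3^6, det 7 — not tricolorable
note: w = -4 shifts under R1 moves; the (-A^3)^(4) factor cancels that in V


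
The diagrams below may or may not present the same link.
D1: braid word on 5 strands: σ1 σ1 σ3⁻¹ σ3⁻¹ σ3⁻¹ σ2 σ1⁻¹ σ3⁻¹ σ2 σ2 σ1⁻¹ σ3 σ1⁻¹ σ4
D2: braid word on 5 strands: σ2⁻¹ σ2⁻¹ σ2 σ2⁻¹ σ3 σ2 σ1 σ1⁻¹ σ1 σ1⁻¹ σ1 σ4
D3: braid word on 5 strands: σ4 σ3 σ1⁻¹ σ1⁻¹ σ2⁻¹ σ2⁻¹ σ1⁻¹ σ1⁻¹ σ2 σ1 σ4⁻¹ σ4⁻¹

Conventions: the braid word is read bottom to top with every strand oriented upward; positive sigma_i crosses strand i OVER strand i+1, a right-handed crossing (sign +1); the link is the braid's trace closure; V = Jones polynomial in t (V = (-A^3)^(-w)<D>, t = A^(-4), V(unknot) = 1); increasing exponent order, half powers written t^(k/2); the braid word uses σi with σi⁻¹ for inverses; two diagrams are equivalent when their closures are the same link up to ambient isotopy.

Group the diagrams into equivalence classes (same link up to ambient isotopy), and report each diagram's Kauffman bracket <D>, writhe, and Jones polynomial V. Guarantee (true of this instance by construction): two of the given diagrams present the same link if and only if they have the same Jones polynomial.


classes: {D1} | {D2} | {D3}
V(D1) = -t^-3 + 2t^-2 - 2t^-1 + 3 - 2t + 2t^2 - t^3  [14 crossings, <D> = -A^-12 + 2A^-8 - 2A^-4 + 3 - 2A^4 + 2A^8 - A^12, w = 0]
V(D2) = 1  (w +2, c 12, <D> = A^6)
V(D3) = -t^-6 + t^-5 - t^-4 + 2t^-3 - t^-2 + t^-1  (w -4, c 12, <D> = A^-8 - A^-4 + 2 - A^4 + A^8 - A^12)
insight: V(t) takes 3 values over 3 diagrams, fixing the grouping


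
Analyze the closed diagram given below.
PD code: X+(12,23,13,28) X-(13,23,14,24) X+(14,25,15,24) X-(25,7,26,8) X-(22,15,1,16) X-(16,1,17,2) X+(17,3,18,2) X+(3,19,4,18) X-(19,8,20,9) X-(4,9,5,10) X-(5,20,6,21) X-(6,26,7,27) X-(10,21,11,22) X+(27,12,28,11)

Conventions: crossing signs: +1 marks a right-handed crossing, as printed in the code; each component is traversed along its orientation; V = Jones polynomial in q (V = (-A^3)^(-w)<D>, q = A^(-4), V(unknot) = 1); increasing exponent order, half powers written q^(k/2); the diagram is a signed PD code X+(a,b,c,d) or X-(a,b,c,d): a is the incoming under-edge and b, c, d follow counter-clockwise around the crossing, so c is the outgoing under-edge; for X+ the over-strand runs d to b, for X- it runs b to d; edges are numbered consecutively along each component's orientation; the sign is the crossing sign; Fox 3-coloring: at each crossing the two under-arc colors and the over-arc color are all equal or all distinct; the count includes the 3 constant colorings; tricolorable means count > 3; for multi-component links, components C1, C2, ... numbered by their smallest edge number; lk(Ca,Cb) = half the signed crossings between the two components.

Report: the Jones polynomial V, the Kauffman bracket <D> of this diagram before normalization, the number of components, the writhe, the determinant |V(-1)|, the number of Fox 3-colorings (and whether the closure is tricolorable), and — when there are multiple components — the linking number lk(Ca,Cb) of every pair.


Jones polynomial: V(q) = q^(-11/2) - q^(-9/2) + q^(-7/2) - 2q^(-5/2) + q^(-3/2) - 2q^(-1/2)
<D> = -2A^-10 + A^-6 - 2A^-2 + A^2 - A^6 + A^10; writhe -4
components 2, writhe -4 (14 crossings)
linking number lk(C1,C2) = 0
3-colorings: 3 of 3^14, det 8 — not tricolorable
note: span 5 respects span(V) <= c + mu - 1 = 15 for this 2-component diagram


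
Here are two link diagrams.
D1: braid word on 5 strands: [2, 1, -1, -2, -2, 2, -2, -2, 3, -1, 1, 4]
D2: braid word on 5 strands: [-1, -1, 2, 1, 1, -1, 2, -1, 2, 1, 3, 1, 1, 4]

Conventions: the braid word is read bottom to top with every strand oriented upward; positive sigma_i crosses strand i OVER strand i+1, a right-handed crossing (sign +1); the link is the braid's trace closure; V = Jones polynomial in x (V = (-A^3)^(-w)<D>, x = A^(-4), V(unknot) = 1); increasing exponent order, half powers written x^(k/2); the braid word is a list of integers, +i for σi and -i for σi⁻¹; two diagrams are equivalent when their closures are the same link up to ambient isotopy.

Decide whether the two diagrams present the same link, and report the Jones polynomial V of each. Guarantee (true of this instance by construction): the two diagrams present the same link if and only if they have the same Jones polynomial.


equivalent: no
V(D1) = x^-3 + x^-2 + x^-1 + 1  (w 0, c 12, <D> = 1 + A^4 + A^8 + A^12)
V(D2) = x + 2x^3 + x^5  (w +6, c 14, <D> = A^-2 + 2A^6 + A^14)
why: comparing 2 Jones polynomials yields 2 groups


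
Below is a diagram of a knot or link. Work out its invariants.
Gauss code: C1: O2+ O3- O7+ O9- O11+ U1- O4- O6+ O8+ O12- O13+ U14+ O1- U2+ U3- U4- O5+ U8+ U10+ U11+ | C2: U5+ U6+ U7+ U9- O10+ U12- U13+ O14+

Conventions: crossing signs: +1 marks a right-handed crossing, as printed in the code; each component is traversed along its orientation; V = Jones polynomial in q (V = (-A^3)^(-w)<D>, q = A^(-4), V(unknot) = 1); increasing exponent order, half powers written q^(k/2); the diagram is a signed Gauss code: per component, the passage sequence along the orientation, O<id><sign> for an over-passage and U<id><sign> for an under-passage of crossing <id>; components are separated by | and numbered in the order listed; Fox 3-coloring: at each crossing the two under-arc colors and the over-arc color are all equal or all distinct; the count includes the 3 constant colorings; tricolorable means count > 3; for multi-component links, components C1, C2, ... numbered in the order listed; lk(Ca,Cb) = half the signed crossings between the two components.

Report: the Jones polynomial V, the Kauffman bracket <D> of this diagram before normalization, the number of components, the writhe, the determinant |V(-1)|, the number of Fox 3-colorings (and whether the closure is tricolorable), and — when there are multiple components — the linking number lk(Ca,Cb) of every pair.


V = -q^(1/2) + q^(3/2) - q^(5/2) - q^(9/2)
<D> = -A^-6 - A^2 + A^6 - A^10 (w = +4)
2 components over 14 crossings, w = +4
lk(C1,C2): +2
3 Fox colorings among 3^14, |V(-1)| = 4: not tricolorable
why: the 1 component pair carries total linking +2


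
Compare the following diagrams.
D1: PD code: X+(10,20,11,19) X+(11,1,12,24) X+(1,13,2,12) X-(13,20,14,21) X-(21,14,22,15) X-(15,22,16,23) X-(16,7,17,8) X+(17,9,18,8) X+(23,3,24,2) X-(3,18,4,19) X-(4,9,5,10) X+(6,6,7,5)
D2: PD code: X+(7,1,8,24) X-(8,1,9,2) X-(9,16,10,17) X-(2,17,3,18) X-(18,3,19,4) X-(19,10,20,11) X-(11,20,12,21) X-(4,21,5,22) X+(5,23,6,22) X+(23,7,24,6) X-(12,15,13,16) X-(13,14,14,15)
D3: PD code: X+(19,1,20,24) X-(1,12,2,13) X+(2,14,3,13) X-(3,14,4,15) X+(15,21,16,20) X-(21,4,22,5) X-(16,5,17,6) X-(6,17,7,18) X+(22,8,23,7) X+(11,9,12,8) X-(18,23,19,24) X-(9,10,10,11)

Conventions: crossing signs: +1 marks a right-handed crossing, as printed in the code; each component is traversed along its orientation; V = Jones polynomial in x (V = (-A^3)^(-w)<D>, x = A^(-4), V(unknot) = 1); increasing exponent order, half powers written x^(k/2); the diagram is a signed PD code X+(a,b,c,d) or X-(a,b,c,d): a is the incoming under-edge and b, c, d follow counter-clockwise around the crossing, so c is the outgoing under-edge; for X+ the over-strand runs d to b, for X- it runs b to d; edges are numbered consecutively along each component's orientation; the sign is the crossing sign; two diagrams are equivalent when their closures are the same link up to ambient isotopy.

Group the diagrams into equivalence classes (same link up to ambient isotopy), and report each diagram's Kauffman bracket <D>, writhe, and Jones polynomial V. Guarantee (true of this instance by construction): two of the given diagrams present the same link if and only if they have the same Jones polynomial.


grouping into links: {D1} | {D2} | {D3}
V(D1) = -x^-3 + x^-2 - x^-1 + 3 - x + x^2 - x^3  (w 0, c 12, <D> = -A^-12 + A^-8 - A^-4 + 3 - A^4 + A^8 - A^12)
D2 (bracket A^-14 - A^-10 + 2A^-6 - A^-2 + A^2 - A^6; 12 crossings at w = -6): V = -x^-6 + x^-5 - x^-4 + 2x^-3 - x^-2 + x^-1
D3 (bracket A^-6; 12 crossings at w = -2): V = 1
why: 3 values of V(x) split the 3 diagrams


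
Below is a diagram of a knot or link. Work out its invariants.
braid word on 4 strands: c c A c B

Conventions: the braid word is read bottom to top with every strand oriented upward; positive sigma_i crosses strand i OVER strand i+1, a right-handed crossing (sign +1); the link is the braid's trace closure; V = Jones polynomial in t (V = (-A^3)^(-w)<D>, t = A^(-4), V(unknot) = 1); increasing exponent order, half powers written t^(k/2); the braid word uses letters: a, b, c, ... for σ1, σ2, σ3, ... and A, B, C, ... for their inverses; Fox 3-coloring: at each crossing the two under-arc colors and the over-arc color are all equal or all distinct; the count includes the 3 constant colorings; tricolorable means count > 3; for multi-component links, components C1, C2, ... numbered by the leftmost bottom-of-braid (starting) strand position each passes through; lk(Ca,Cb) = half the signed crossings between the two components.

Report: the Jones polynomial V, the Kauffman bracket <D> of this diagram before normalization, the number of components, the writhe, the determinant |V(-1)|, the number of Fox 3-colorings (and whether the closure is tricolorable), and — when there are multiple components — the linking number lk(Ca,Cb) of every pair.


V(t) = t + t^3 - t^4
bracket: A^-13 - A^-9 - A^-1, w = +1
1 component, writhe +1, over 5 crossings
det 3, colorings 9 of 3^5 — tricolorable
observation: w = +1 (over 5 crossings) is diagram-only; (-A^3)^(-1) removes it from V


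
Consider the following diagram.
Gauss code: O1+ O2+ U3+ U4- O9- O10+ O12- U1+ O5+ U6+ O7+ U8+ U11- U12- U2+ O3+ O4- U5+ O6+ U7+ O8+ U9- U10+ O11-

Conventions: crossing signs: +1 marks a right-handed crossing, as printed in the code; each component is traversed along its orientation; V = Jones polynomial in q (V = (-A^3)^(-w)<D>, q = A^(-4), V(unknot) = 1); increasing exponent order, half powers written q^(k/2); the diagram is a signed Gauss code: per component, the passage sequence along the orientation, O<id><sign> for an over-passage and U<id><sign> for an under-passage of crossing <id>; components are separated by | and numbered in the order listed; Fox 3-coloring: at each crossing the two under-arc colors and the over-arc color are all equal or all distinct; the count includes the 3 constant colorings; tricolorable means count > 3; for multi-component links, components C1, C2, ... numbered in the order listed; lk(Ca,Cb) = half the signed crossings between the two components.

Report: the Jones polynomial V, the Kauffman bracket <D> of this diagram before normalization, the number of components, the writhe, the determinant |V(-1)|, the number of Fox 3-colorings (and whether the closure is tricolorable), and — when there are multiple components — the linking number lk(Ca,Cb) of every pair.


V(q) = q + q^3 - q^4
bracket: -A^-4 + 1 + A^8, w = +4
1 component, writhe +4, over 12 crossings
det 3, colorings 9 of 3^12 — tricolorable
observation: w = +4 (over 12 crossings) is diagram-only; (-A^3)^(-4) removes it from V


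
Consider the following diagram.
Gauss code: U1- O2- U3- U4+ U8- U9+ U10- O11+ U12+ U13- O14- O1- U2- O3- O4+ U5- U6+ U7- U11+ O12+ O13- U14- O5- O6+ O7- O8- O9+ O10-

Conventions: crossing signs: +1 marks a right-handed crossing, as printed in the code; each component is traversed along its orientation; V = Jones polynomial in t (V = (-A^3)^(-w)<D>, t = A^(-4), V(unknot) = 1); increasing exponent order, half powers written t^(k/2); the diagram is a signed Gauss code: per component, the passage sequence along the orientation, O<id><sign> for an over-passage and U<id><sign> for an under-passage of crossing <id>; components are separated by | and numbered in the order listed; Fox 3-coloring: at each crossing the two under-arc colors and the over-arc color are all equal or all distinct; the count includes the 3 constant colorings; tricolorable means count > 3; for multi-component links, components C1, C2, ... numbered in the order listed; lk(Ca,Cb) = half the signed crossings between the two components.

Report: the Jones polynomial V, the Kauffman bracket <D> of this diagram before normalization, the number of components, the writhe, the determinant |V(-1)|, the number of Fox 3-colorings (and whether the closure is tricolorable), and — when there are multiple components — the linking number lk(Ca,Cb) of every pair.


V = -t^-4 + t^-3 + t^-1
<D> = A^-8 + 1 - A^4 (w = -4)
1 component over 14 crossings, w = -4
9 Fox colorings among 3^14, |V(-1)| = 3: tricolorable
why: w = -4 (over 14 crossings) is diagram-only; (-A^3)^(4) removes it from V


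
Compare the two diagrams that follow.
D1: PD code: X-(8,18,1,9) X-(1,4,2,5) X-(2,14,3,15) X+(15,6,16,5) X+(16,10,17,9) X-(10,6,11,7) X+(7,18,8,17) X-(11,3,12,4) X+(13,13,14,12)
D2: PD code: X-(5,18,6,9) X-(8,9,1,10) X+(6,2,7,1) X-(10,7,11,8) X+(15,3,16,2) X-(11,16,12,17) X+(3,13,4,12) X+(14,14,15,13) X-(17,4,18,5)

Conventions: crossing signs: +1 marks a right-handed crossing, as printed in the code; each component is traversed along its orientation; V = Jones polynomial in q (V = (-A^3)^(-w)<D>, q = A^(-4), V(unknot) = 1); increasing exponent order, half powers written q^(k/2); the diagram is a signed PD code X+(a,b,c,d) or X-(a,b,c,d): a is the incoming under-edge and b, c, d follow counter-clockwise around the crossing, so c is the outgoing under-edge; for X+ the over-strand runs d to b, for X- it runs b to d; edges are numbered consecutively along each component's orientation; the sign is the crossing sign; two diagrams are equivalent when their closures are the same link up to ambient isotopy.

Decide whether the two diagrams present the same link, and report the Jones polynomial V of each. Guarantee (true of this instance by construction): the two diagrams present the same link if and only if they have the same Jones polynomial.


equivalent: no
V(D1) = -q^(-5/2) - q^(-1/2)  (w -1, c 9, <D> = A^-1 + A^7)
D2 (bracket A^-9 - 2A^-5 + 3A^-1 - 3A^3 + 4A^7 - 2A^11 + 2A^15 - A^19; 9 crossings at w = -1): V = q^(-11/2) - 2q^(-9/2) + 2q^(-7/2) - 4q^(-5/2) + 3q^(-3/2) - 3q^(-1/2) + 2q^(1/2) - q^(3/2)
why: comparing 2 Jones polynomials yields 2 groups


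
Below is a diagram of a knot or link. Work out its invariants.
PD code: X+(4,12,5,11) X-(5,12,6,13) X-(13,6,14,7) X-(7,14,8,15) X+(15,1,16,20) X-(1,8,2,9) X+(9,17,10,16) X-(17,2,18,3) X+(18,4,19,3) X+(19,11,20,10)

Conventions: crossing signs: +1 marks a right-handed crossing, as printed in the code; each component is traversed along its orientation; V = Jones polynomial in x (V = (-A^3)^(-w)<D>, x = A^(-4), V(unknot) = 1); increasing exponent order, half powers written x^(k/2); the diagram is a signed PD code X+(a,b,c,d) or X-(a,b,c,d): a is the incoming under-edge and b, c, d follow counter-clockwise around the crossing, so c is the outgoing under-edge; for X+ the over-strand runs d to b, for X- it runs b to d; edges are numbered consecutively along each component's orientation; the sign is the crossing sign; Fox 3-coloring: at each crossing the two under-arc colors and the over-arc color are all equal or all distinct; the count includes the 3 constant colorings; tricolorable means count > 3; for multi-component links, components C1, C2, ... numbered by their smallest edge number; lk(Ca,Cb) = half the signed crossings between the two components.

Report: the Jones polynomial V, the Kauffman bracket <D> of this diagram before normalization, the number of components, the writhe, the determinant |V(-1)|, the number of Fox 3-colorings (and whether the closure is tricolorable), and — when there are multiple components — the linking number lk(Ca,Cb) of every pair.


V = -x^-3 + 2x^-2 - 2x^-1 + 3 - 2x + 2x^2 - x^3
<D> = -A^-12 + 2A^-8 - 2A^-4 + 3 - 2A^4 + 2A^8 - A^12 (w = 0)
1 component over 10 crossings, w = 0
3 Fox colorings among 3^10, |V(-1)| = 13: not tricolorable
why: w = 0 (over 10 crossings) is diagram-only; (-A^3)^(0) removes it from V


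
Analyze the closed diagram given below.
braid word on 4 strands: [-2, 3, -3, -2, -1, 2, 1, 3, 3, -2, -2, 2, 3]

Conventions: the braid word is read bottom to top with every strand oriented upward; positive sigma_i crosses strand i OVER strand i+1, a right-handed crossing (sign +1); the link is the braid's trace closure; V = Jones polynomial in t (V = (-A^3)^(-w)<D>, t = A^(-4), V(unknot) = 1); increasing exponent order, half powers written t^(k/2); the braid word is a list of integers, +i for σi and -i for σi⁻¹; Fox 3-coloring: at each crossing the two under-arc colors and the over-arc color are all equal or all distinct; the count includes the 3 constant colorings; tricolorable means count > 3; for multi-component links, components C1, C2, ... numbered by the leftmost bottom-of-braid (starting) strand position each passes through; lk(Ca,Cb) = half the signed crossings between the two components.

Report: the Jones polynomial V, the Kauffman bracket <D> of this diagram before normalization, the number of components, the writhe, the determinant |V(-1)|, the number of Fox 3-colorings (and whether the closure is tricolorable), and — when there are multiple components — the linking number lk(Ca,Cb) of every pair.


V(t) = -t^-3 + 2t^-2 - 2t^-1 + 3 - 2t + 2t^2 - t^3
bracket: A^-9 - 2A^-5 + 2A^-1 - 3A^3 + 2A^7 - 2A^11 + A^15, w = +1
1 component, writhe +1, over 13 crossings
det 13, colorings 3 of 3^13 — not tricolorable
observation: det 13 = |V(-1)|; not divisible by 3, so not tricolorable


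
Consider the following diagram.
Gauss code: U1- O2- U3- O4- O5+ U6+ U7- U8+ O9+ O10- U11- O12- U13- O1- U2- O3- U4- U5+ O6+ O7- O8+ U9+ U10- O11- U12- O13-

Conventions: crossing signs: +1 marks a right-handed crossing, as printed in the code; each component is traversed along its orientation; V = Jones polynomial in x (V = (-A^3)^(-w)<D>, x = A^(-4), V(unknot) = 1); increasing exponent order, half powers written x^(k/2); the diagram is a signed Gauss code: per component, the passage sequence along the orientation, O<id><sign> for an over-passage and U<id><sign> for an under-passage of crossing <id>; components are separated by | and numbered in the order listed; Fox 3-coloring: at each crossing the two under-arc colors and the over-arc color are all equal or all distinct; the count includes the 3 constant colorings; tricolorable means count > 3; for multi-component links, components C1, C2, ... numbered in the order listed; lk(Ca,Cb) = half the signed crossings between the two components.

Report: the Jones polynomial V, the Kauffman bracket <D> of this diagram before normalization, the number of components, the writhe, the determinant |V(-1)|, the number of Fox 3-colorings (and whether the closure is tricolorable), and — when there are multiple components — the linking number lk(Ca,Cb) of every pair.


V = -x^-7 + x^-6 - x^-5 + x^-4 + x^-2
<D> = -A^-7 - A + A^5 - A^9 + A^13 (w = -5)
1 component over 13 crossings, w = -5
3 Fox colorings among 3^13, |V(-1)| = 5: not tricolorable
why: |V(-1)| = 5: so not tricolorable, since 3 does not divide 5


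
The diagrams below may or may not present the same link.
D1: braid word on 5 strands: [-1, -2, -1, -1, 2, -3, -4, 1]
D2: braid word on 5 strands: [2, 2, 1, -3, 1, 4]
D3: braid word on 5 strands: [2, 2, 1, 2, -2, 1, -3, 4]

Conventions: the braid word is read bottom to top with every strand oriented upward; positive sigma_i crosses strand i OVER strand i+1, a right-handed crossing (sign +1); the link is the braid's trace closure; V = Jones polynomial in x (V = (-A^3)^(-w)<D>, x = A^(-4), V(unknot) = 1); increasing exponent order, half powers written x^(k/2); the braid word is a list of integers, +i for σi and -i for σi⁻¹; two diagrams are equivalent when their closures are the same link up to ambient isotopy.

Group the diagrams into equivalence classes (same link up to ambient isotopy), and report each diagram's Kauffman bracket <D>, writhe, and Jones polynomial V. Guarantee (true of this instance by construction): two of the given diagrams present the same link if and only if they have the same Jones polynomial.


equivalence classes: {D1} | {D2, D3}
D1 (bracket A^-12 + A^-8 + A^-4 + 1; 8 crossings at w = -4): V = x^-3 + x^-2 + x^-1 + 1
V(D2) = x + 2x^3 + x^5  [6 crossings, <D> = A^-8 + 2 + A^8, w = +4]
V(D3) = x + 2x^3 + x^5  [8 crossings, <D> = A^-8 + 2 + A^8, w = +4]
key observation: 2 classes among 3 diagrams; unequal V(x) rules out equality


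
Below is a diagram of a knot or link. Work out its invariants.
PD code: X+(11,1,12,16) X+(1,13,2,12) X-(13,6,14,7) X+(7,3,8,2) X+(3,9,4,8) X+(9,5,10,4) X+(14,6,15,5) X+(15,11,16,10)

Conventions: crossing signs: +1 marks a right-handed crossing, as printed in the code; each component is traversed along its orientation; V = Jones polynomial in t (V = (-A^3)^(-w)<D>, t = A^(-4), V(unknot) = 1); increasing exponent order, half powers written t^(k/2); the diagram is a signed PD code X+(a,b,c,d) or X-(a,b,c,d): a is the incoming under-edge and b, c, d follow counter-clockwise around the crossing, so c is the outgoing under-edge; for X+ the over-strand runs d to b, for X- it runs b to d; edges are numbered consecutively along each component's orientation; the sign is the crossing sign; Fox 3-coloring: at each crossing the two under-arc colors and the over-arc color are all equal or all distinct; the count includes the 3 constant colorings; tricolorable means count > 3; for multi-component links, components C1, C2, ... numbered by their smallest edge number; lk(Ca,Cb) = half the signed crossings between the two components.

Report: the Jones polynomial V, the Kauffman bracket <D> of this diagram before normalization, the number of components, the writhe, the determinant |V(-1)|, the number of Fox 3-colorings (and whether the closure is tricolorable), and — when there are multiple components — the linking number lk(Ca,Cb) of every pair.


V = t^2 + 2t^4 - 2t^5 + t^6 - 2t^7 + t^8
<D> = A^-14 - 2A^-10 + A^-6 - 2A^-2 + 2A^2 + A^10 (w = +6)
1 component over 8 crossings, w = +6
27 Fox colorings among 3^8, |V(-1)| = 9: tricolorable
why: w = +6 shifts under R1 moves; the (-A^3)^(-6) factor cancels that in V
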